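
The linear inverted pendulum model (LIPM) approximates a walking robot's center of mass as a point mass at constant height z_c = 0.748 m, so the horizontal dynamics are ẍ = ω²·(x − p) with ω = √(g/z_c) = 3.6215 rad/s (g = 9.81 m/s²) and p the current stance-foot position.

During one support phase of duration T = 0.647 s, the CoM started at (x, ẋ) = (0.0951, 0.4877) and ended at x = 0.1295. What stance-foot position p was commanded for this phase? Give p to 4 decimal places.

p = 0.2503

ωT = 3.6215·0.647 = 2.343111; cosh(ωT) = 5.254803, sinh(ωT) = 5.158775
x(T) = p + (x₀−p)·cosh(ωT) + (ẋ₀/ω)·sinh(ωT) ⇒ p·(1 − cosh) = x(T) − x₀·cosh − (ẋ₀/ω)·sinh
numerator   = 0.1295 − (0.0951)·5.254803 − (0.4877/3.6215)·5.158775 = -1.064953
denominator = 1 − 5.254803 = -4.254803
p = -1.064953 / -4.254803 = 0.2503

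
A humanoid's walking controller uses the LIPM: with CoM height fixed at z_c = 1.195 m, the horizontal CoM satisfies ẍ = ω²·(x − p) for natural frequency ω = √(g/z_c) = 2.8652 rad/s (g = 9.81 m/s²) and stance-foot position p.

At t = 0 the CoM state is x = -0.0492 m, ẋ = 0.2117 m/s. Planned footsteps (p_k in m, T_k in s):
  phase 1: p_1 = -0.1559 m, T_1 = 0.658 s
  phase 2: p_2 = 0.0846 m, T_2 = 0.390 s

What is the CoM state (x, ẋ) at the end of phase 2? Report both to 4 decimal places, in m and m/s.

x = 1.4970, ẋ = 4.2676

phase 1: p=-0.1559, T=0.658, ωT=1.885302, cosh=3.370062, sinh=3.218279; start (x,ẋ)=(-0.049200, 0.211700) → end (x,ẋ)=(0.441473, 1.697324)
phase 2: p=0.0846, T=0.390, ωT=1.117428, cosh=1.692051, sinh=1.364931; start (x,ẋ)=(0.441473, 1.697324) → end (x,ẋ)=(1.497023, 4.267619)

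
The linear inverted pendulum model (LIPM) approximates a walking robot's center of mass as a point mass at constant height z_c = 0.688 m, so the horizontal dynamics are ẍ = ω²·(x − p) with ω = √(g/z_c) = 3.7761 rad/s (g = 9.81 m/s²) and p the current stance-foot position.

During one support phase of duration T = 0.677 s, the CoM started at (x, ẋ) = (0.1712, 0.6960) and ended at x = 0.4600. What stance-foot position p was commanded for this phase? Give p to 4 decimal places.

p = 0.3339

ωT = 3.7761·0.677 = 2.556420; cosh(ωT) = 6.483584, sinh(ωT) = 6.406002
x(T) = p + (x₀−p)·cosh(ωT) + (ẋ₀/ω)·sinh(ωT) ⇒ p·(1 − cosh) = x(T) − x₀·cosh − (ẋ₀/ω)·sinh
numerator   = 0.4600 − (0.1712)·6.483584 − (0.6960/3.7761)·6.406002 = -1.830726
denominator = 1 − 6.483584 = -5.483584
p = -1.830726 / -5.483584 = 0.3339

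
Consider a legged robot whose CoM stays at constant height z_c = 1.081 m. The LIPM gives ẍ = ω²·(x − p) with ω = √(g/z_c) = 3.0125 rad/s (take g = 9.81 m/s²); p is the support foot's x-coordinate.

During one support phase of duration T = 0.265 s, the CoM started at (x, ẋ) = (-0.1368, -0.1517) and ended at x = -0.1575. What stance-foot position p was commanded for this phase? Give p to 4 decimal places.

p = -0.2080

ωT = 3.0125·0.265 = 0.798313; cosh(ωT) = 1.335938, sinh(ωT) = 0.885850
x(T) = p + (x₀−p)·cosh(ωT) + (ẋ₀/ω)·sinh(ωT) ⇒ p·(1 − cosh) = x(T) − x₀·cosh − (ẋ₀/ω)·sinh
numerator   = -0.1575 − (-0.1368)·1.335938 − (-0.1517/3.0125)·0.885850 = 0.069865
denominator = 1 − 1.335938 = -0.335938
p = 0.069865 / -0.335938 = -0.2080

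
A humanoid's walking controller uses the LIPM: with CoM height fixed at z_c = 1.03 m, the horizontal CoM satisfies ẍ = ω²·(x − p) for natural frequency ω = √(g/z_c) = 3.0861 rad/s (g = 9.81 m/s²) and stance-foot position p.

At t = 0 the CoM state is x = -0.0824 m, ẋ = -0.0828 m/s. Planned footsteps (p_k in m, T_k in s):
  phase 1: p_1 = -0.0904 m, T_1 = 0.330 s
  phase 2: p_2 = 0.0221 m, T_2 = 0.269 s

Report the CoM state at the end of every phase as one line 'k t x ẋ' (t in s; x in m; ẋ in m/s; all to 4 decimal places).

phase 1: p=-0.0904, T=0.330, ωT=1.018413, cosh=1.564982, sinh=1.203815; start (x,ẋ)=(-0.082400, -0.082800) → end (x,ẋ)=(-0.110178, -0.099860)
phase 2: p=0.0221, T=0.269, ωT=0.830161, cosh=1.364833, sinh=0.928854; start (x,ẋ)=(-0.110178, -0.099860) → end (x,ẋ)=(-0.188494, -0.515473)

1 0.3300 -0.1102 -0.0999
2 0.5990 -0.1885 -0.5155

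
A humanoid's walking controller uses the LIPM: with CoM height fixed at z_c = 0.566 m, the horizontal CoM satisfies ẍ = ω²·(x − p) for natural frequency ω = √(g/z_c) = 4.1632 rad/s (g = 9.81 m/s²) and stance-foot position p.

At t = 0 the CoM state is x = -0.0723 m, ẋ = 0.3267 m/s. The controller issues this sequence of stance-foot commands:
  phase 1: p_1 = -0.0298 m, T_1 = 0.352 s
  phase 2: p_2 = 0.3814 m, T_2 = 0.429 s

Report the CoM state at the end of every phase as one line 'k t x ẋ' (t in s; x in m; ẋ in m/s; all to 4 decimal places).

1 0.3520 0.0341 0.3824
2 0.7810 -0.4174 -3.0190

phase 1: p=-0.0298, T=0.352, ωT=1.465446, cosh=2.280225, sinh=2.049250; start (x,ẋ)=(-0.072300, 0.326700) → end (x,ẋ)=(0.034102, 0.382363)
phase 2: p=0.3814, T=0.429, ωT=1.786013, cosh=3.066623, sinh=2.898996; start (x,ẋ)=(0.034102, 0.382363) → end (x,ẋ)=(-0.417378, -3.019012)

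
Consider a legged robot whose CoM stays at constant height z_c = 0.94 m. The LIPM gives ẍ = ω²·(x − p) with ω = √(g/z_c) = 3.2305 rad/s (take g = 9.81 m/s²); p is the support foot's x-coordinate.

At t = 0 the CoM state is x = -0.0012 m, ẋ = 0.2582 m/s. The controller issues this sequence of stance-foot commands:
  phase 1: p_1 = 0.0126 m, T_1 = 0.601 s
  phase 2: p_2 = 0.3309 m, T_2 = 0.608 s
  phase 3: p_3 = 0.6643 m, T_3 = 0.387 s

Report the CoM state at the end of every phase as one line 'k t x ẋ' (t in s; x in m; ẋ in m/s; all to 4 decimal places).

1 0.6010 0.2363 0.7661
2 1.2090 0.8158 1.7167
3 1.5960 1.8018 4.0264

phase 1: p=0.0126, T=0.601, ωT=1.941531, cosh=3.556447, sinh=3.412963; start (x,ẋ)=(-0.001200, 0.258200) → end (x,ẋ)=(0.236304, 0.766122)
phase 2: p=0.3309, T=0.608, ωT=1.964144, cosh=3.634542, sinh=3.494266; start (x,ẋ)=(0.236304, 0.766122) → end (x,ẋ)=(0.815763, 1.716686)
phase 3: p=0.6643, T=0.387, ωT=1.250204, cosh=1.888750, sinh=1.602303; start (x,ẋ)=(0.815763, 1.716686) → end (x,ẋ)=(1.801839, 4.026399)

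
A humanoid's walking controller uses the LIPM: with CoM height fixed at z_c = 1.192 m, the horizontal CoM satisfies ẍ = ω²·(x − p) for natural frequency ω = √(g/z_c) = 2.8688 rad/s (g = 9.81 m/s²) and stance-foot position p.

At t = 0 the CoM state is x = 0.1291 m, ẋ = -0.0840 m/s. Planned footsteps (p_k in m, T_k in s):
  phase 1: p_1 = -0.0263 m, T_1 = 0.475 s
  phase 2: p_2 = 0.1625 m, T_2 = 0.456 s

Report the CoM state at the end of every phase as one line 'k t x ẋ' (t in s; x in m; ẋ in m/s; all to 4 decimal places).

phase 1: p=-0.0263, T=0.475, ωT=1.362680, cosh=2.081311, sinh=1.825338; start (x,ẋ)=(0.129100, -0.084000) → end (x,ẋ)=(0.243689, 0.638926)
phase 2: p=0.1625, T=0.456, ωT=1.308173, cosh=1.984861, sinh=1.714547; start (x,ẋ)=(0.243689, 0.638926) → end (x,ẋ)=(0.705505, 1.667523)

1 0.4750 0.2437 0.6389
2 0.9310 0.7055 1.6675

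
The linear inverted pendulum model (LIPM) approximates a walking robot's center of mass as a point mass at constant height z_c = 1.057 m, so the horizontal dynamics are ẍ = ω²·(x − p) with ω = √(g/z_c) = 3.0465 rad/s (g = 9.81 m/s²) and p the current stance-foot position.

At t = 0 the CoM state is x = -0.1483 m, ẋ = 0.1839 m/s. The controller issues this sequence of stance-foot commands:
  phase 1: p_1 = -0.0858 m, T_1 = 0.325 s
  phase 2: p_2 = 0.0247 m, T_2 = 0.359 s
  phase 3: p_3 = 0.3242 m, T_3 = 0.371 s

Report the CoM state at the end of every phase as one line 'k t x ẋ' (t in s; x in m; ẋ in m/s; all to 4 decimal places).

phase 1: p=-0.0858, T=0.325, ωT=0.990113, cosh=1.531536, sinh=1.160001; start (x,ẋ)=(-0.148300, 0.183900) → end (x,ẋ)=(-0.111498, 0.060778)
phase 2: p=0.0247, T=0.359, ωT=1.093693, cosh=1.660128, sinh=1.325151; start (x,ẋ)=(-0.111498, 0.060778) → end (x,ẋ)=(-0.174970, -0.448943)
phase 3: p=0.3242, T=0.371, ωT=1.130251, cosh=1.709694, sinh=1.386742; start (x,ẋ)=(-0.174970, -0.448943) → end (x,ẋ)=(-0.733583, -2.876402)

1 0.3250 -0.1115 0.0608
2 0.6840 -0.1750 -0.4489
3 1.0550 -0.7336 -2.8764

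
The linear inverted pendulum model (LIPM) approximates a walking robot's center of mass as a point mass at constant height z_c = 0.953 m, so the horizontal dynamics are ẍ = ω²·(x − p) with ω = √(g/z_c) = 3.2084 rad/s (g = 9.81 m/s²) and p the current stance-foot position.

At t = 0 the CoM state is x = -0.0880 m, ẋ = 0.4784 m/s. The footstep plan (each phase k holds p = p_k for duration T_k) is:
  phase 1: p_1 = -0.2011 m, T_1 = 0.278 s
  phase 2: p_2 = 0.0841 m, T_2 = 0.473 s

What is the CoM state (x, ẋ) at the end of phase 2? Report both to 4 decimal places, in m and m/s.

phase 1: p=-0.2011, T=0.278, ωT=0.891935, cosh=1.424854, sinh=1.014992; start (x,ẋ)=(-0.088000, 0.478400) → end (x,ẋ)=(0.111395, 1.049961)
phase 2: p=0.0841, T=0.473, ωT=1.517573, cosh=2.390193, sinh=2.170950; start (x,ẋ)=(0.111395, 1.049961) → end (x,ẋ)=(0.859792, 2.699726)

x = 0.8598, ẋ = 2.6997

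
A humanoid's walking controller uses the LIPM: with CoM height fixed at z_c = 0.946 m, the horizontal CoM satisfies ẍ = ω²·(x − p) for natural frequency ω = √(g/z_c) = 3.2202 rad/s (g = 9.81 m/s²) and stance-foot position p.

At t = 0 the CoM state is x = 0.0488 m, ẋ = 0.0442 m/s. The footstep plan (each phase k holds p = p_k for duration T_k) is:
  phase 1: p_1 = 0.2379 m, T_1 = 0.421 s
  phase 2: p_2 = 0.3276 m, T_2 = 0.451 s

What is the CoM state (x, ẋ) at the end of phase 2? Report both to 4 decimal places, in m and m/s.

phase 1: p=0.2379, T=0.421, ωT=1.355704, cosh=2.068629, sinh=1.810863; start (x,ẋ)=(0.048800, 0.044200) → end (x,ẋ)=(-0.128422, -1.011273)
phase 2: p=0.3276, T=0.451, ωT=1.452310, cosh=2.253502, sinh=2.019473; start (x,ẋ)=(-0.128422, -1.011273) → end (x,ẋ)=(-1.334243, -5.244466)

x = -1.3342, ẋ = -5.2445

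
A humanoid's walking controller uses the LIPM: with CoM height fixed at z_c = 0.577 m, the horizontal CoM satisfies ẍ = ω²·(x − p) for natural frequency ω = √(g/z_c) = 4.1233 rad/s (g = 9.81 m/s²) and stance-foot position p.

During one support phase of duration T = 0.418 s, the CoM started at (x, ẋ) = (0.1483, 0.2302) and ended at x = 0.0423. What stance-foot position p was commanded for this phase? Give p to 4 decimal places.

ωT = 4.1233·0.418 = 1.723539; cosh(ωT) = 2.891381, sinh(ωT) = 2.712948
x(T) = p + (x₀−p)·cosh(ωT) + (ẋ₀/ω)·sinh(ωT) ⇒ p·(1 − cosh) = x(T) − x₀·cosh − (ẋ₀/ω)·sinh
numerator   = 0.0423 − (0.1483)·2.891381 − (0.2302/4.1233)·2.712948 = -0.537953
denominator = 1 − 2.891381 = -1.891381
p = -0.537953 / -1.891381 = 0.2844

p = 0.2844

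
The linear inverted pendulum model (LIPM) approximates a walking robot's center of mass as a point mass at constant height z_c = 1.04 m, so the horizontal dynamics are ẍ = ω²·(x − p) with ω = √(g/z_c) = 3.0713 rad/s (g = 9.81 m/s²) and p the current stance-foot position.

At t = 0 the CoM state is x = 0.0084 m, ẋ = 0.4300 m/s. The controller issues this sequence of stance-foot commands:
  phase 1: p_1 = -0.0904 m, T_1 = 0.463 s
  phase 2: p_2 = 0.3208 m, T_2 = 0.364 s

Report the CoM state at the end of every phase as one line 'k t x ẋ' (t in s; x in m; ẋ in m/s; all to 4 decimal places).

1 0.4630 0.3996 1.5355
2 0.8270 1.1370 2.9298

phase 1: p=-0.0904, T=0.463, ωT=1.422012, cosh=2.193340, sinh=1.952112; start (x,ẋ)=(0.008400, 0.430000) → end (x,ẋ)=(0.399609, 1.535494)
phase 2: p=0.3208, T=0.364, ωT=1.117953, cosh=1.692768, sinh=1.365820; start (x,ẋ)=(0.399609, 1.535494) → end (x,ẋ)=(1.137046, 2.929827)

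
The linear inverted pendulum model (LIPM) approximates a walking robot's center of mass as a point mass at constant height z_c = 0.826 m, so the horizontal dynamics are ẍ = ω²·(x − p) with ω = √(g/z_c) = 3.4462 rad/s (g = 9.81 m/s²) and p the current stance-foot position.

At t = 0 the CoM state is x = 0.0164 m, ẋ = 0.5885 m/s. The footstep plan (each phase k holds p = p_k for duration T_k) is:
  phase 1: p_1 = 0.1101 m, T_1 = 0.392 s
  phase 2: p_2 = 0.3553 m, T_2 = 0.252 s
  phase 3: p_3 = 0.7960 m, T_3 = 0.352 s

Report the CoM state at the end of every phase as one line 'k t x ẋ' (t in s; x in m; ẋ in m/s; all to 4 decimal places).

1 0.3920 0.2246 0.6307
2 0.6440 0.3519 0.4418
3 0.9960 0.1796 -1.5380

phase 1: p=0.1101, T=0.392, ωT=1.350910, cosh=2.059972, sinh=1.800967; start (x,ẋ)=(0.016400, 0.588500) → end (x,ẋ)=(0.224628, 0.630745)
phase 2: p=0.3553, T=0.252, ωT=0.868442, cosh=1.401400, sinh=0.981796; start (x,ẋ)=(0.224628, 0.630745) → end (x,ẋ)=(0.351870, 0.441802)
phase 3: p=0.7960, T=0.352, ωT=1.213062, cosh=1.830528, sinh=1.533242; start (x,ẋ)=(0.351870, 0.441802) → end (x,ẋ)=(0.179570, -1.537988)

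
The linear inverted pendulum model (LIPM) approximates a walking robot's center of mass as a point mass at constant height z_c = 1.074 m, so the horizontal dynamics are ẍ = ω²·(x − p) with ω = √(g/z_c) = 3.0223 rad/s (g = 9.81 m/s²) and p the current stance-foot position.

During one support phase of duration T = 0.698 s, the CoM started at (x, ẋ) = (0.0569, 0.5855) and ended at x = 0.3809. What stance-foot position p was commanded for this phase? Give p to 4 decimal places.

p = 0.2023

ωT = 3.0223·0.698 = 2.109565; cosh(ωT) = 4.182974, sinh(ωT) = 4.061683
x(T) = p + (x₀−p)·cosh(ωT) + (ẋ₀/ω)·sinh(ωT) ⇒ p·(1 − cosh) = x(T) − x₀·cosh − (ẋ₀/ω)·sinh
numerator   = 0.3809 − (0.0569)·4.182974 − (0.5855/3.0223)·4.061683 = -0.643967
denominator = 1 − 4.182974 = -3.182974
p = -0.643967 / -3.182974 = 0.2023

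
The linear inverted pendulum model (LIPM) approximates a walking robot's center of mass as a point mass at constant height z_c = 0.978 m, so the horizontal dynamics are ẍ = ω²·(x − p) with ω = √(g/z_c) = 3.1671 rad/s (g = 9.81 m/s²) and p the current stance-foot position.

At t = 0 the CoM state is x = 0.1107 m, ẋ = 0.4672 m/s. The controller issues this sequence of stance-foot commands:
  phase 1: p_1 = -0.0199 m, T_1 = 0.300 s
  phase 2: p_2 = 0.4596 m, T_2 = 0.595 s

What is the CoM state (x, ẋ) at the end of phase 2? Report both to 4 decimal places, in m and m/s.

phase 1: p=-0.0199, T=0.300, ωT=0.950130, cosh=1.486368, sinh=1.099678; start (x,ẋ)=(0.110700, 0.467200) → end (x,ẋ)=(0.336440, 1.149283)
phase 2: p=0.4596, T=0.595, ωT=1.884424, cosh=3.367241, sinh=3.215324; start (x,ẋ)=(0.336440, 1.149283) → end (x,ẋ)=(1.211675, 2.615749)

x = 1.2117, ẋ = 2.6157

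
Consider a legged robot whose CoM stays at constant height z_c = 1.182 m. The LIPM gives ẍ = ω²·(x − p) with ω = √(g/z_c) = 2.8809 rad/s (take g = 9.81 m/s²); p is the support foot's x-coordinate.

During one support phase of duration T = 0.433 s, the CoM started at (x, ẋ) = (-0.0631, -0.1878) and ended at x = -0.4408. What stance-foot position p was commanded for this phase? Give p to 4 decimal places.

ωT = 2.8809·0.433 = 1.247430; cosh(ωT) = 1.884313, sinh(ωT) = 1.597071
x(T) = p + (x₀−p)·cosh(ωT) + (ẋ₀/ω)·sinh(ωT) ⇒ p·(1 − cosh) = x(T) − x₀·cosh − (ẋ₀/ω)·sinh
numerator   = -0.4408 − (-0.0631)·1.884313 − (-0.1878/2.8809)·1.597071 = -0.217790
denominator = 1 − 1.884313 = -0.884313
p = -0.217790 / -0.884313 = 0.2463

p = 0.2463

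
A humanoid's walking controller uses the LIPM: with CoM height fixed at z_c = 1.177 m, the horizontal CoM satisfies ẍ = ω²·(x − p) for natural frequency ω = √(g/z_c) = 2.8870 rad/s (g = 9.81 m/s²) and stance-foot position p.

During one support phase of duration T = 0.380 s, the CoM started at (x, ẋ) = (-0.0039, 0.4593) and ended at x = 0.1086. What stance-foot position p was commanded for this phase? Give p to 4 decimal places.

p = 0.1454

ωT = 2.8870·0.380 = 1.097060; cosh(ωT) = 1.664599, sinh(ωT) = 1.330748
x(T) = p + (x₀−p)·cosh(ωT) + (ẋ₀/ω)·sinh(ωT) ⇒ p·(1 − cosh) = x(T) − x₀·cosh − (ẋ₀/ω)·sinh
numerator   = 0.1086 − (-0.0039)·1.664599 − (0.4593/2.8870)·1.330748 = -0.096620
denominator = 1 − 1.664599 = -0.664599
p = -0.096620 / -0.664599 = 0.1454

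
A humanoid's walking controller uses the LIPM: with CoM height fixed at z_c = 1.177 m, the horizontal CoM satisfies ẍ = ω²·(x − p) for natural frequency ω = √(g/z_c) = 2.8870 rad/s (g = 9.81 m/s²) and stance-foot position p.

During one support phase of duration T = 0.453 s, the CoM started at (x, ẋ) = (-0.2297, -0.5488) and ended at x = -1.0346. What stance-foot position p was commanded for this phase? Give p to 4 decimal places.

ωT = 2.8870·0.453 = 1.307811; cosh(ωT) = 1.984241, sinh(ωT) = 1.713829
x(T) = p + (x₀−p)·cosh(ωT) + (ẋ₀/ω)·sinh(ωT) ⇒ p·(1 − cosh) = x(T) − x₀·cosh − (ẋ₀/ω)·sinh
numerator   = -1.0346 − (-0.2297)·1.984241 − (-0.5488/2.8870)·1.713829 = -0.253032
denominator = 1 − 1.984241 = -0.984241
p = -0.253032 / -0.984241 = 0.2571

p = 0.2571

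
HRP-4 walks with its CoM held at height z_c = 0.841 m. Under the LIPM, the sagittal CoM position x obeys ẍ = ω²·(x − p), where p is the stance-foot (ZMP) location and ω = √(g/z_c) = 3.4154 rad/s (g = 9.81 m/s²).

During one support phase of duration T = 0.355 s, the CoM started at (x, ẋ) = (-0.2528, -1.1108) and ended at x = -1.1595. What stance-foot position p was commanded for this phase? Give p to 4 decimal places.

p = 0.2395

ωT = 3.4154·0.355 = 1.212467; cosh(ωT) = 1.829615, sinh(ωT) = 1.532153
x(T) = p + (x₀−p)·cosh(ωT) + (ẋ₀/ω)·sinh(ωT) ⇒ p·(1 − cosh) = x(T) − x₀·cosh − (ẋ₀/ω)·sinh
numerator   = -1.1595 − (-0.2528)·1.829615 − (-1.1108/3.4154)·1.532153 = -0.198667
denominator = 1 − 1.829615 = -0.829615
p = -0.198667 / -0.829615 = 0.2395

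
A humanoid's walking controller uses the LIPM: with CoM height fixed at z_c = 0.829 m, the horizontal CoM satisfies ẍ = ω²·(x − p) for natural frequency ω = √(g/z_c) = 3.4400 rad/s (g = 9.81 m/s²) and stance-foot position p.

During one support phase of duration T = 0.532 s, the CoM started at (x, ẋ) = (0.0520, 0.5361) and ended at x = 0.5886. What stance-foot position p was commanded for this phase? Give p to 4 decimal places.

ωT = 3.4400·0.532 = 1.830080; cosh(ωT) = 3.197393, sinh(ωT) = 3.036992
x(T) = p + (x₀−p)·cosh(ωT) + (ẋ₀/ω)·sinh(ωT) ⇒ p·(1 − cosh) = x(T) − x₀·cosh − (ẋ₀/ω)·sinh
numerator   = 0.5886 − (0.0520)·3.197393 − (0.5361/3.4400)·3.036992 = -0.050959
denominator = 1 − 3.197393 = -2.197393
p = -0.050959 / -2.197393 = 0.0232

p = 0.0232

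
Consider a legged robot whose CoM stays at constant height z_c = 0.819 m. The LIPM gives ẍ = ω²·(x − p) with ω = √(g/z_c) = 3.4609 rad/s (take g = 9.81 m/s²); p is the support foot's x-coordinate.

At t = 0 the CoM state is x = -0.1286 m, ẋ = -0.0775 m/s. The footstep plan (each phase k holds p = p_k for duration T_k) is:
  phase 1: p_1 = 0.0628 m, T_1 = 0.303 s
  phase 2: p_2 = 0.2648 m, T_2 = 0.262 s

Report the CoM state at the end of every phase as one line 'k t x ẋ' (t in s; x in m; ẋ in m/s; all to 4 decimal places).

1 0.3030 -0.2719 -0.9533
2 0.5650 -0.7935 -3.2975

phase 1: p=0.0628, T=0.303, ωT=1.048653, cosh=1.602107, sinh=1.251697; start (x,ẋ)=(-0.128600, -0.077500) → end (x,ẋ)=(-0.271872, -0.953308)
phase 2: p=0.2648, T=0.262, ωT=0.906756, cosh=1.440054, sinh=1.036222; start (x,ẋ)=(-0.271872, -0.953308) → end (x,ẋ)=(-0.793466, -3.297462)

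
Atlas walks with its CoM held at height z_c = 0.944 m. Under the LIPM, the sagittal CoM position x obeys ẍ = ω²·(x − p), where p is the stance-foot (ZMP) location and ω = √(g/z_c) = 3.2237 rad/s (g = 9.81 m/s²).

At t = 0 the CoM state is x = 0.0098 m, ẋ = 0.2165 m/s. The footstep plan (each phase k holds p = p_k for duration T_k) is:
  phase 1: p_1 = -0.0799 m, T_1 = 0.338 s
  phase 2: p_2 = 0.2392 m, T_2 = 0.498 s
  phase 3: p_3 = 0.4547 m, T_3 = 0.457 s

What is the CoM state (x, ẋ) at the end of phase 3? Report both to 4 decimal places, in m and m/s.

x = 1.5526, ẋ = 3.7446

phase 1: p=-0.0799, T=0.338, ωT=1.089611, cosh=1.654732, sinh=1.318384; start (x,ẋ)=(0.009800, 0.216500) → end (x,ẋ)=(0.157071, 0.739481)
phase 2: p=0.2392, T=0.498, ωT=1.605403, cosh=2.590336, sinh=2.389528; start (x,ẋ)=(0.157071, 0.739481) → end (x,ẋ)=(0.574589, 1.282853)
phase 3: p=0.4547, T=0.457, ωT=1.473231, cosh=2.296247, sinh=2.067063; start (x,ẋ)=(0.574589, 1.282853) → end (x,ẋ)=(1.552569, 3.744635)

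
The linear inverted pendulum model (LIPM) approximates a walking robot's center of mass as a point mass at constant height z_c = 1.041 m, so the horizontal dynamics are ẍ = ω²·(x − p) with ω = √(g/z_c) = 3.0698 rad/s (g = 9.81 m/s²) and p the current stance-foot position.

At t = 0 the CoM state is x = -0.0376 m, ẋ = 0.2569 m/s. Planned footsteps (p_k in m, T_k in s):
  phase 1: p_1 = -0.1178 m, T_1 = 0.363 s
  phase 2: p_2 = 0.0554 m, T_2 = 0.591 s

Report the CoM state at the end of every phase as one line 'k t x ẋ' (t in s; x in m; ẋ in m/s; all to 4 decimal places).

phase 1: p=-0.1178, T=0.363, ωT=1.114337, cosh=1.687840, sinh=1.359708; start (x,ẋ)=(-0.037600, 0.256900) → end (x,ẋ)=(0.131354, 0.768363)
phase 2: p=0.0554, T=0.591, ωT=1.814252, cosh=3.149721, sinh=2.986762; start (x,ẋ)=(0.131354, 0.768363) → end (x,ẋ)=(1.042212, 3.116532)

1 0.3630 0.1314 0.7684
2 0.9540 1.0422 3.1165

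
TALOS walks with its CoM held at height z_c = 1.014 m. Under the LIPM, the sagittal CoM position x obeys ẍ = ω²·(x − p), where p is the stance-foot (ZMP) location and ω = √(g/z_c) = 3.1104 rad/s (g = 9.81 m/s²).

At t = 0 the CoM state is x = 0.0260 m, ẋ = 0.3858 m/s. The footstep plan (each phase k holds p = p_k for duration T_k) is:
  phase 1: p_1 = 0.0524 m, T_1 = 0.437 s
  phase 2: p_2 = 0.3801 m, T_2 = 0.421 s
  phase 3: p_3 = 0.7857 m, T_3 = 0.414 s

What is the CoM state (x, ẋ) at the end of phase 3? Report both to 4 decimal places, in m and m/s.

phase 1: p=0.0524, T=0.437, ωT=1.359245, cosh=2.075053, sinh=1.818199; start (x,ẋ)=(0.026000, 0.385800) → end (x,ẋ)=(0.223140, 0.651255)
phase 2: p=0.3801, T=0.421, ωT=1.309478, cosh=1.987101, sinh=1.717140; start (x,ẋ)=(0.223140, 0.651255) → end (x,ẋ)=(0.427739, 0.455786)
phase 3: p=0.7857, T=0.414, ωT=1.287706, cosh=1.950182, sinh=1.674279; start (x,ẋ)=(0.427739, 0.455786) → end (x,ẋ)=(0.332953, -0.975282)

x = 0.3330, ẋ = -0.9753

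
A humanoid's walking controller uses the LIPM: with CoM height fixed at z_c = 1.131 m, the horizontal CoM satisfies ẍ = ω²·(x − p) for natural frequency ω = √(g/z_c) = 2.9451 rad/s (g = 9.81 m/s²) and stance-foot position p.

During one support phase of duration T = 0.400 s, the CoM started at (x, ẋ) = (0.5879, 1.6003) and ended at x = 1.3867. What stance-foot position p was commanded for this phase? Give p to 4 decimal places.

ωT = 2.9451·0.400 = 1.178040; cosh(ωT) = 1.777942, sinh(ωT) = 1.470060
x(T) = p + (x₀−p)·cosh(ωT) + (ẋ₀/ω)·sinh(ωT) ⇒ p·(1 − cosh) = x(T) − x₀·cosh − (ẋ₀/ω)·sinh
numerator   = 1.3867 − (0.5879)·1.777942 − (1.6003/2.9451)·1.470060 = -0.457349
denominator = 1 − 1.777942 = -0.777942
p = -0.457349 / -0.777942 = 0.5879

p = 0.5879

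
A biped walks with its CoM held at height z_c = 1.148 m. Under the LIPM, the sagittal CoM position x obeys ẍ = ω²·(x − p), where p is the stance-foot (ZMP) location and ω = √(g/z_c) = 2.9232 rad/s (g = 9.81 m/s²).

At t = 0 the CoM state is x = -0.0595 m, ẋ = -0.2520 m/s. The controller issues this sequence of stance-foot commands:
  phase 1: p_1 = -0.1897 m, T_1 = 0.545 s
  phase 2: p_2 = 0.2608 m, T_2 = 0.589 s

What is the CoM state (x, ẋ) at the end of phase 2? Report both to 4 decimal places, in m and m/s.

x = -0.4303, ẋ = -1.8079

phase 1: p=-0.1897, T=0.545, ωT=1.593144, cosh=2.561238, sinh=2.357953; start (x,ẋ)=(-0.059500, -0.252000) → end (x,ẋ)=(-0.059499, 0.252006)
phase 2: p=0.2608, T=0.589, ωT=1.721765, cosh=2.886572, sinh=2.707821; start (x,ẋ)=(-0.059499, 0.252006) → end (x,ẋ)=(-0.430326, -1.807890)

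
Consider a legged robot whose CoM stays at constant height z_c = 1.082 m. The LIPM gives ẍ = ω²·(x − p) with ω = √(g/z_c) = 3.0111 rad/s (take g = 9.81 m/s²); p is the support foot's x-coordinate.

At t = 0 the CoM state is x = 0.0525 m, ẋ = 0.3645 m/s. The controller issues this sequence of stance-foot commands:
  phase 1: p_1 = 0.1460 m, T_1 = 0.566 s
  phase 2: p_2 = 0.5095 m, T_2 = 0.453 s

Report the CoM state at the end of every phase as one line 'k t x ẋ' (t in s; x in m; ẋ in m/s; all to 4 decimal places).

phase 1: p=0.1460, T=0.566, ωT=1.704283, cosh=2.839672, sinh=2.657769; start (x,ẋ)=(0.052500, 0.364500) → end (x,ẋ)=(0.202219, 0.286798)
phase 2: p=0.5095, T=0.453, ωT=1.364028, cosh=2.083774, sinh=1.828146; start (x,ẋ)=(0.202219, 0.286798) → end (x,ẋ)=(0.043321, -1.093876)

1 0.5660 0.2022 0.2868
2 1.0190 0.0433 -1.0939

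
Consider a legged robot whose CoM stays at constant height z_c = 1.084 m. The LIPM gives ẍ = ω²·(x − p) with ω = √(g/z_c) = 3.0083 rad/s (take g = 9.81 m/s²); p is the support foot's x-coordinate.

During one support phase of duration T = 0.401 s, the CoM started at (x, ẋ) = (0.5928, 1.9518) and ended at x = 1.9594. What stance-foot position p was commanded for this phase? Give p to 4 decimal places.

p = 0.1298

ωT = 3.0083·0.401 = 1.206328; cosh(ωT) = 1.820244, sinh(ωT) = 1.520950
x(T) = p + (x₀−p)·cosh(ωT) + (ẋ₀/ω)·sinh(ωT) ⇒ p·(1 − cosh) = x(T) − x₀·cosh − (ẋ₀/ω)·sinh
numerator   = 1.9594 − (0.5928)·1.820244 − (1.9518/3.0083)·1.520950 = -0.106441
denominator = 1 − 1.820244 = -0.820244
p = -0.106441 / -0.820244 = 0.1298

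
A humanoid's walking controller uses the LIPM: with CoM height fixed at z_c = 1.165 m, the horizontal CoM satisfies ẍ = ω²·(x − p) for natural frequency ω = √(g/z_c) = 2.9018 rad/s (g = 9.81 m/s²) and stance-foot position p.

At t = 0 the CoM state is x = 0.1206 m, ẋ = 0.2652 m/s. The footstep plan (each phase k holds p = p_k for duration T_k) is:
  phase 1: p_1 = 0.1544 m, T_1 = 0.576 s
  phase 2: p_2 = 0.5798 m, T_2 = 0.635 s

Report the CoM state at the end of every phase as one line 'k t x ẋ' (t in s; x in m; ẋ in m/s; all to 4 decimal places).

1 0.5760 0.2958 0.4787
2 1.2110 0.1685 -0.9871

phase 1: p=0.1544, T=0.576, ωT=1.671437, cosh=2.753891, sinh=2.565915; start (x,ẋ)=(0.120600, 0.265200) → end (x,ẋ)=(0.295821, 0.478665)
phase 2: p=0.5798, T=0.635, ωT=1.842643, cosh=3.235800, sinh=3.077402; start (x,ẋ)=(0.295821, 0.478665) → end (x,ẋ)=(0.168533, -0.987066)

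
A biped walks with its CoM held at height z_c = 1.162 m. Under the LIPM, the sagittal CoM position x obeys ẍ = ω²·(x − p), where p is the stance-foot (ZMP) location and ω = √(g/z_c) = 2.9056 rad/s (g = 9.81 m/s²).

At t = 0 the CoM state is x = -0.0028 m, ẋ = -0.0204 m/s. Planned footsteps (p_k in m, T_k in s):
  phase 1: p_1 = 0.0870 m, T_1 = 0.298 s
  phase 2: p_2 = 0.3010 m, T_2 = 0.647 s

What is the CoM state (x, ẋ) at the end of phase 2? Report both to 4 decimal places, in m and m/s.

phase 1: p=0.0870, T=0.298, ωT=0.865869, cosh=1.398878, sinh=0.978192; start (x,ẋ)=(-0.002800, -0.020400) → end (x,ẋ)=(-0.045487, -0.283770)
phase 2: p=0.3010, T=0.647, ωT=1.879923, cosh=3.352802, sinh=3.200200; start (x,ẋ)=(-0.045487, -0.283770) → end (x,ẋ)=(-1.173244, -4.173234)

x = -1.1732, ẋ = -4.1732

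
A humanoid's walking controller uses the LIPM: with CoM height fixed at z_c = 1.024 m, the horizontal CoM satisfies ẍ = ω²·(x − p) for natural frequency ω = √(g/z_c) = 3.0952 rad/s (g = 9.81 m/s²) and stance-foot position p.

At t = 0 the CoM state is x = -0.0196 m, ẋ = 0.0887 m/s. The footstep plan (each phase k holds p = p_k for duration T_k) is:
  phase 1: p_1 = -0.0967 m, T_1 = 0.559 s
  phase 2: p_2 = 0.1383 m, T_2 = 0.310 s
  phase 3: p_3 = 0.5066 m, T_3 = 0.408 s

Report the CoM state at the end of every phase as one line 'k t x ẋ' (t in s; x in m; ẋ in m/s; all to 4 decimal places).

phase 1: p=-0.0967, T=0.559, ωT=1.730217, cosh=2.909561, sinh=2.732315; start (x,ẋ)=(-0.019600, 0.088700) → end (x,ẋ)=(0.205928, 0.910118)
phase 2: p=0.1383, T=0.310, ωT=0.959512, cosh=1.496751, sinh=1.113671; start (x,ẋ)=(0.205928, 0.910118) → end (x,ẋ)=(0.566988, 1.595335)
phase 3: p=0.5066, T=0.408, ωT=1.262842, cosh=1.909151, sinh=1.626302; start (x,ẋ)=(0.566988, 1.595335) → end (x,ẋ)=(1.460122, 3.349713)

1 0.5590 0.2059 0.9101
2 0.8690 0.5670 1.5953
3 1.2770 1.4601 3.3497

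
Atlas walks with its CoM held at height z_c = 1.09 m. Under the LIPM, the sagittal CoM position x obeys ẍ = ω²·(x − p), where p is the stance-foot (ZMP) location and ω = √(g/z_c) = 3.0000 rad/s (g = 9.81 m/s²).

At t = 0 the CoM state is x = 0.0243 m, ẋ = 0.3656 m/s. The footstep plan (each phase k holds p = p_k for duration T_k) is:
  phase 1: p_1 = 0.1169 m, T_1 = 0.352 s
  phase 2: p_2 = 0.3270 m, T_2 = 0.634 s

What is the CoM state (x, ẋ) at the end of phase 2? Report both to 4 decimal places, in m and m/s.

phase 1: p=0.1169, T=0.352, ωT=1.056000, cosh=1.611346, sinh=1.263502; start (x,ẋ)=(0.024300, 0.365600) → end (x,ẋ)=(0.121668, 0.238107)
phase 2: p=0.3270, T=0.634, ωT=1.902000, cosh=3.424275, sinh=3.275005; start (x,ẋ)=(0.121668, 0.238107) → end (x,ẋ)=(-0.116179, -1.202044)

x = -0.1162, ẋ = -1.2020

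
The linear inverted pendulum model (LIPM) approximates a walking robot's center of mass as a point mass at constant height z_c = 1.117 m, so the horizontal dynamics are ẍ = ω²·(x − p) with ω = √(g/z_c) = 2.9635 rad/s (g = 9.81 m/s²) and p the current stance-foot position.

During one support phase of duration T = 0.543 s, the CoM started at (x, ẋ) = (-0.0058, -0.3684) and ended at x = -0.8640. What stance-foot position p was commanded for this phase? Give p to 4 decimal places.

ωT = 2.9635·0.543 = 1.609180; cosh(ωT) = 2.599382, sinh(ωT) = 2.399331
x(T) = p + (x₀−p)·cosh(ωT) + (ẋ₀/ω)·sinh(ωT) ⇒ p·(1 − cosh) = x(T) − x₀·cosh − (ẋ₀/ω)·sinh
numerator   = -0.8640 − (-0.0058)·2.599382 − (-0.3684/2.9635)·2.399331 = -0.550657
denominator = 1 − 2.599382 = -1.599382
p = -0.550657 / -1.599382 = 0.3443

p = 0.3443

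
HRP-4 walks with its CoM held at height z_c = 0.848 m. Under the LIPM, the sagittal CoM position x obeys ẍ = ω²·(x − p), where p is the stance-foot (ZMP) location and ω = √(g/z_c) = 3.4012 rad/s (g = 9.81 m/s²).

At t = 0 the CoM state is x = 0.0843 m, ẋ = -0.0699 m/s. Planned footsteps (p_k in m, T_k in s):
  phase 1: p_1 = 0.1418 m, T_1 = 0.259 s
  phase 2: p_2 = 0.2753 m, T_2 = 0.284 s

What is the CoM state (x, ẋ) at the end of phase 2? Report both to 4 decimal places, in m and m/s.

x = -0.1758, ẋ = -1.3417

phase 1: p=0.1418, T=0.259, ωT=0.880911, cosh=1.413751, sinh=0.999346; start (x,ẋ)=(0.084300, -0.069900) → end (x,ẋ)=(0.039971, -0.294262)
phase 2: p=0.2753, T=0.284, ωT=0.965941, cosh=1.503942, sinh=1.123317; start (x,ẋ)=(0.039971, -0.294262) → end (x,ẋ)=(-0.175807, -1.341656)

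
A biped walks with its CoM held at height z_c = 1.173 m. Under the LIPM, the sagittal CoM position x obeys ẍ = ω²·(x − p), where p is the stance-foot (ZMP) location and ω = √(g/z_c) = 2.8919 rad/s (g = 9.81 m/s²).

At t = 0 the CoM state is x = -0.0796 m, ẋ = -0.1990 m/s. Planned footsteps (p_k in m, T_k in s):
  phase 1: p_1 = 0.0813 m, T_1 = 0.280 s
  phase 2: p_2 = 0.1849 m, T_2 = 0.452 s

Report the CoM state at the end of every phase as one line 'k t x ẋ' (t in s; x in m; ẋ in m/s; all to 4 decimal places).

phase 1: p=0.0813, T=0.280, ωT=0.809732, cosh=1.346141, sinh=0.901164; start (x,ẋ)=(-0.079600, -0.199000) → end (x,ẋ)=(-0.197306, -0.687200)
phase 2: p=0.1849, T=0.452, ωT=1.307139, cosh=1.983089, sinh=1.712496; start (x,ẋ)=(-0.197306, -0.687200) → end (x,ẋ)=(-0.979987, -3.255602)

1 0.2800 -0.1973 -0.6872
2 0.7320 -0.9800 -3.2556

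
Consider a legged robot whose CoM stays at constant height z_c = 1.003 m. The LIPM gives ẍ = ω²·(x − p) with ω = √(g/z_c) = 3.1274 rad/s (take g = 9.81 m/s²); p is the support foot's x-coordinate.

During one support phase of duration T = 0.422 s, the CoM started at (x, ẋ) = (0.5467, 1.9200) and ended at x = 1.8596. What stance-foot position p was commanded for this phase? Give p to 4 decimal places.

ωT = 3.1274·0.422 = 1.319763; cosh(ωT) = 2.004866, sinh(ωT) = 1.737667
x(T) = p + (x₀−p)·cosh(ωT) + (ẋ₀/ω)·sinh(ωT) ⇒ p·(1 − cosh) = x(T) − x₀·cosh − (ẋ₀/ω)·sinh
numerator   = 1.8596 − (0.5467)·2.004866 − (1.9200/3.1274)·1.737667 = -0.303264
denominator = 1 − 2.004866 = -1.004866
p = -0.303264 / -1.004866 = 0.3018

p = 0.3018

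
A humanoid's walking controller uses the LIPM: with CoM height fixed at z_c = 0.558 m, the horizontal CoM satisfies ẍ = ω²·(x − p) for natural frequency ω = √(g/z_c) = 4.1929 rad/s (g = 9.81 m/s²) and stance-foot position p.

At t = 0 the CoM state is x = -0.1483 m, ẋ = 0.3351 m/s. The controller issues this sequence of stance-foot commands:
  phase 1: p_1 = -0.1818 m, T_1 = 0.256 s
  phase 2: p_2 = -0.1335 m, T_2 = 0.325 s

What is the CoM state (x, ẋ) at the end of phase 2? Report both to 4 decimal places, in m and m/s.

phase 1: p=-0.1818, T=0.256, ωT=1.073382, cosh=1.633554, sinh=1.291703; start (x,ẋ)=(-0.148300, 0.335100) → end (x,ẋ)=(-0.023842, 0.728839)
phase 2: p=-0.1335, T=0.325, ωT=1.362693, cosh=2.081334, sinh=1.825364; start (x,ẋ)=(-0.023842, 0.728839) → end (x,ẋ)=(0.412033, 2.356233)

x = 0.4120, ẋ = 2.3562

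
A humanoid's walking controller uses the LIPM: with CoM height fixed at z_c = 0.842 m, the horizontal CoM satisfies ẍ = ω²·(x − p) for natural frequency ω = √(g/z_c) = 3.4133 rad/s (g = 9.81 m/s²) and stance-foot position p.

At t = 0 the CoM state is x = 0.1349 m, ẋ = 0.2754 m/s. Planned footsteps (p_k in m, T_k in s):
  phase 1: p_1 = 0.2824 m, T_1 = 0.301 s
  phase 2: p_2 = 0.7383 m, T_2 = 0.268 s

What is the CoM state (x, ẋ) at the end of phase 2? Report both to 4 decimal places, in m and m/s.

phase 1: p=0.2824, T=0.301, ωT=1.027403, cosh=1.575868, sinh=1.217933; start (x,ẋ)=(0.134900, 0.275400) → end (x,ẋ)=(0.148228, -0.179189)
phase 2: p=0.7383, T=0.268, ωT=0.914764, cosh=1.448399, sinh=1.047788; start (x,ẋ)=(0.148228, -0.179189) → end (x,ẋ)=(-0.171366, -2.369880)

x = -0.1714, ẋ = -2.3699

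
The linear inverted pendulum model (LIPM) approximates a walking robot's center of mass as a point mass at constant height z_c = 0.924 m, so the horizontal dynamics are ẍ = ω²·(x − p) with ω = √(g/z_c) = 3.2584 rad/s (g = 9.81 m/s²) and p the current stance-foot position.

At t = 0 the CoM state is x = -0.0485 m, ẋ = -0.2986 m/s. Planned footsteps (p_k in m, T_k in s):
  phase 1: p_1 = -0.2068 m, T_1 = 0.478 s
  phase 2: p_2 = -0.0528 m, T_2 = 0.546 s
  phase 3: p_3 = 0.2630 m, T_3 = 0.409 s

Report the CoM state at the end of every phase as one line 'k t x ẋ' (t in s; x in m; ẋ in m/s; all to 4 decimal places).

phase 1: p=-0.2068, T=0.478, ωT=1.557515, cosh=2.478835, sinh=2.268176; start (x,ẋ)=(-0.048500, -0.298600) → end (x,ẋ)=(-0.022256, 0.429756)
phase 2: p=-0.0528, T=0.546, ωT=1.779086, cosh=3.046617, sinh=2.877825; start (x,ẋ)=(-0.022256, 0.429756) → end (x,ẋ)=(0.419816, 1.595713)
phase 3: p=0.2630, T=0.409, ωT=1.332686, cosh=2.027490, sinh=1.763722; start (x,ẋ)=(0.419816, 1.595713) → end (x,ẋ)=(1.444678, 4.136501)

1 0.4780 -0.0223 0.4298
2 1.0240 0.4198 1.5957
3 1.4330 1.4447 4.1365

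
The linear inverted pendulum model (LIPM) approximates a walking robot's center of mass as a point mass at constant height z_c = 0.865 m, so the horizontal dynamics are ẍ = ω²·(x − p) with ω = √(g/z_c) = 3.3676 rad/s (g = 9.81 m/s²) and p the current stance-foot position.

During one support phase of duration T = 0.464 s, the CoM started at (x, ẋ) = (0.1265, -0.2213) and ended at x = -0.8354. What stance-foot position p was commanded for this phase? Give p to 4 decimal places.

p = 0.6714

ωT = 3.3676·0.464 = 1.562566; cosh(ωT) = 2.490324, sinh(ωT) = 2.280726
x(T) = p + (x₀−p)·cosh(ωT) + (ẋ₀/ω)·sinh(ωT) ⇒ p·(1 − cosh) = x(T) − x₀·cosh − (ẋ₀/ω)·sinh
numerator   = -0.8354 − (0.1265)·2.490324 − (-0.2213/3.3676)·2.280726 = -1.000549
denominator = 1 − 2.490324 = -1.490324
p = -1.000549 / -1.490324 = 0.6714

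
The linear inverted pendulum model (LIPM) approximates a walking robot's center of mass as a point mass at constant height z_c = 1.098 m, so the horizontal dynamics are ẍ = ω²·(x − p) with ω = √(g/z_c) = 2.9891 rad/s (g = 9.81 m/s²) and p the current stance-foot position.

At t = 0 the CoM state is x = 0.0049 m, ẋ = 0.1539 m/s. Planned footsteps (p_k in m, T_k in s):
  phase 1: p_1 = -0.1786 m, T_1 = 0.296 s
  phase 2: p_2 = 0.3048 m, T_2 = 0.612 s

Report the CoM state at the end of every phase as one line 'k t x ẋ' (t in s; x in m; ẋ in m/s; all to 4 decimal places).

1 0.2960 0.1333 0.7693
2 0.9080 0.5378 0.9021

phase 1: p=-0.1786, T=0.296, ωT=0.884774, cosh=1.417622, sinh=1.004814; start (x,ẋ)=(0.004900, 0.153900) → end (x,ẋ)=(0.133269, 0.769312)
phase 2: p=0.3048, T=0.612, ωT=1.829329, cosh=3.195114, sinh=3.034593; start (x,ẋ)=(0.133269, 0.769312) → end (x,ẋ)=(0.537758, 0.902130)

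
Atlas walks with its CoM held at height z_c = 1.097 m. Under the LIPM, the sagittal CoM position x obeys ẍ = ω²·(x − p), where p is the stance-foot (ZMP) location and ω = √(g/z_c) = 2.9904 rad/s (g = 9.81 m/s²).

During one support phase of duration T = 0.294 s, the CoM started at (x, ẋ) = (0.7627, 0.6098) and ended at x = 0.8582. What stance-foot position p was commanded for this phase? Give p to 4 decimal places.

p = 1.0243

ωT = 2.9904·0.294 = 0.879178; cosh(ωT) = 1.412021, sinh(ωT) = 0.996897
x(T) = p + (x₀−p)·cosh(ωT) + (ẋ₀/ω)·sinh(ωT) ⇒ p·(1 − cosh) = x(T) − x₀·cosh − (ẋ₀/ω)·sinh
numerator   = 0.8582 − (0.7627)·1.412021 − (0.6098/2.9904)·0.996897 = -0.422035
denominator = 1 − 1.412021 = -0.412021
p = -0.422035 / -0.412021 = 1.0243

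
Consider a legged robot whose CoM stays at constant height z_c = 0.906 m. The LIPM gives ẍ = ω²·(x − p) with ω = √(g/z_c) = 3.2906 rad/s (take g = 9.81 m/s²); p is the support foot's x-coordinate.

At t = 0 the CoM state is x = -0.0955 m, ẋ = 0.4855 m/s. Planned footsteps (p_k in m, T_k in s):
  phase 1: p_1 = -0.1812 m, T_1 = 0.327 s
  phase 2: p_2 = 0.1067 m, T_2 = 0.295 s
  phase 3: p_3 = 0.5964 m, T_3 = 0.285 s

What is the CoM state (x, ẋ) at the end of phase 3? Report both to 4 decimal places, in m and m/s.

phase 1: p=-0.1812, T=0.327, ωT=1.076026, cosh=1.636974, sinh=1.296027; start (x,ẋ)=(-0.095500, 0.485500) → end (x,ẋ)=(0.150306, 1.160236)
phase 2: p=0.1067, T=0.295, ωT=0.970727, cosh=1.509335, sinh=1.130528; start (x,ẋ)=(0.150306, 1.160236) → end (x,ẋ)=(0.571131, 1.913407)
phase 3: p=0.5964, T=0.285, ωT=0.937821, cosh=1.472945, sinh=1.081465; start (x,ẋ)=(0.571131, 1.913407) → end (x,ẋ)=(1.188026, 2.728417)

x = 1.1880, ẋ = 2.7284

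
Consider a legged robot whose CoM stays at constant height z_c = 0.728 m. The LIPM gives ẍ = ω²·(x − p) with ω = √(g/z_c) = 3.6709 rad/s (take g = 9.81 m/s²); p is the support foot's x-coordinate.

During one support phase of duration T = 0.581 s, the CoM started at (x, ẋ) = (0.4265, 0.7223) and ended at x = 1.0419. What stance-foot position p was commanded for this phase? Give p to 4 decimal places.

ωT = 3.6709·0.581 = 2.132793; cosh(ωT) = 4.278454, sinh(ωT) = 4.159948
x(T) = p + (x₀−p)·cosh(ωT) + (ẋ₀/ω)·sinh(ωT) ⇒ p·(1 − cosh) = x(T) − x₀·cosh − (ẋ₀/ω)·sinh
numerator   = 1.0419 − (0.4265)·4.278454 − (0.7223/3.6709)·4.159948 = -1.601387
denominator = 1 − 4.278454 = -3.278454
p = -1.601387 / -3.278454 = 0.4885

p = 0.4885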